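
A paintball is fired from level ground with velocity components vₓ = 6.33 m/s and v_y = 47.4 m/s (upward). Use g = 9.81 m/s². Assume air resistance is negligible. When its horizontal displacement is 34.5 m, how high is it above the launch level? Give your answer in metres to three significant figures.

113 m

At x = 34.5 m, t = x/vₓ = 34.5/6.330 = 5.450 s.
Height: y = v_y0 t − ½ g t² = 47.40 × 5.450 − 4.905 × 5.450² = 258.3 − 145.7 = 112.6 m.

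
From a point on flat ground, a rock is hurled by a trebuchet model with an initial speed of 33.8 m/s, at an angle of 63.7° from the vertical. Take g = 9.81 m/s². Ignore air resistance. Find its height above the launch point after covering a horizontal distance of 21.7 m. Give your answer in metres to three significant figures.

8.21 m

Resolve: vₓ = 33.80 sin 63.7° = 30.30 m/s and v_y0 = 33.80 cos 63.7° = 14.98 m/s.
Time to reach x = 21.7 m: t = x/vₓ = 21.7/30.30 = 0.7161 s.
Height: y = v_y0 t − ½ g t² = 14.98 × 0.7161 − 4.905 × 0.7161² = 10.72 − 2.516 = 8.209 m.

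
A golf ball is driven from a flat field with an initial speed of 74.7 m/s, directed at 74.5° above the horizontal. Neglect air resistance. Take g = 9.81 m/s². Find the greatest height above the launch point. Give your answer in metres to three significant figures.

Resolve: vₓ = 74.70 cos 74.5° = 19.96 m/s and v_y0 = 74.70 sin 74.5° = 71.98 m/s.
At the apex v_y = 0, so H = v_y0²/(2g) = 71.98²/19.62 = 264.1 m.

264 m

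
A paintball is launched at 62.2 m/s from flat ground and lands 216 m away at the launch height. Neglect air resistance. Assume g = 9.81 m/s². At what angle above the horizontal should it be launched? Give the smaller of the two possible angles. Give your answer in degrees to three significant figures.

16.6°

From R = (v₀²/g) sin 2θ: sin 2θ = 9.81 × 216 / 3868.8 = 0.5477.
2θ = 33.21° or 180° − 33.21° = 146.8°, so θ = 16.60° or 73.40°.
The smaller angle is 16.60°.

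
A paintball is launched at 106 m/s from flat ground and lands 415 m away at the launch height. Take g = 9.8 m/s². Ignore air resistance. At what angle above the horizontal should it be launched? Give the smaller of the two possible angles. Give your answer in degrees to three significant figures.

10.6°

From R = (v₀²/g) sin 2θ: sin 2θ = 9.80 × 415 / 11236 = 0.3620.
2θ = 21.22° or 180° − 21.22° = 158.8°, so θ = 10.61° or 79.39°.
The smaller angle is 10.61°.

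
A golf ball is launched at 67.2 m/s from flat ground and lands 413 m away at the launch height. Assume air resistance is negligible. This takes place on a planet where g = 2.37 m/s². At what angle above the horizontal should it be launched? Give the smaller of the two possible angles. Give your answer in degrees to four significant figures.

6.259°

From R = (v₀²/g) sin 2θ: sin 2θ = 2.37 × 413 / 4515.8 = 0.2168.
2θ = 12.52° or 180° − 12.52° = 167.5°, so θ = 6.259° or 83.74°.
The smaller angle is 6.259°.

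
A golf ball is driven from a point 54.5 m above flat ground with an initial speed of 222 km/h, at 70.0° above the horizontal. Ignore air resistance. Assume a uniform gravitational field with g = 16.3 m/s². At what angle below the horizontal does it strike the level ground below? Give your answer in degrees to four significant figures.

73.60°

Convert: 222 km/h = 222/3.6 = 61.67 m/s.
vₓ = 61.67 cos 70.0° = 21.09 m/s; v_y0 = 61.67 sin 70.0° = 57.95 m/s.
Vertical motion (up positive, ground at y = 0): 8.150 t² − (57.95) t − 54.5 = 0, so t = (57.95 + √(57.95² + 2·16.3·54.5)) / 16.3 = (57.95 + 71.66) / 16.3 = 7.951 s.
At impact: v_y = v_y0 − g t = −71.66 m/s; vₓ = 21.09 m/s.
Angle below horizontal: arctan(|v_y|/vₓ) = arctan(71.66/21.09) = 73.60°.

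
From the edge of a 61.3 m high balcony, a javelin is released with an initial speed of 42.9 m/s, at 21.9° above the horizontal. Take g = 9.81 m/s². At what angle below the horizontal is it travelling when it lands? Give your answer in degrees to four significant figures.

Components: vₓ = 42.90 cos 21.9° = 39.80 m/s, v_y0 = 42.90 sin 21.9° = 16.00 m/s.
With up positive and y = 0 at the ground: y(t) = 61.3 + (16.00) t − 4.905 t². Setting y = 0 and taking the positive root: t = [16.00 + √(16.00² + 2·9.81·61.3)] / 9.81 = (16.00 + 38.19) / 9.81 = 5.524 s.
At impact: v_y = v_y0 − g t = −38.19 m/s; vₓ = 39.80 m/s.
Angle below horizontal: arctan(|v_y|/vₓ) = arctan(38.19/39.80) = 43.82°.

43.82°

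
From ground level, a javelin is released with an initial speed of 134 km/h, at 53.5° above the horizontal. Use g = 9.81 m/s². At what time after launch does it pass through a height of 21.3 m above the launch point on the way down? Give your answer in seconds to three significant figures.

Convert: 134 km/h = 134/3.6 = 37.22 m/s.
Horizontal component vₓ = 37.22 cos 53.5° = 22.14 m/s; vertical v_y0 = 37.22 sin 53.5° = 29.92 m/s.
Require v_y0 t − ½ g t² = 21.3, i.e. 4.905 t² − 29.92 t + 21.3 = 0.
Quadratic formula: t = (29.92 ± √477.38) / 9.81 = (29.92 ± 21.85) / 9.81 → t = 0.8229 s or 5.277 s.
The descending-branch root is 5.277 s.

5.28 s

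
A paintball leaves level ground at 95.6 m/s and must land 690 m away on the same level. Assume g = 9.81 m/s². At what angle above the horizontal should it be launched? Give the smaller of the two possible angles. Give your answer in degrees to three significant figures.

R = v₀² sin 2θ / g gives sin 2θ = gR/v₀² = 9.81·690/95.6² = 0.7406.
2θ = 47.79° or 180° − 47.79° = 132.2°, so θ = 23.89° or 66.11°.
The smaller angle is 23.89°.

23.9°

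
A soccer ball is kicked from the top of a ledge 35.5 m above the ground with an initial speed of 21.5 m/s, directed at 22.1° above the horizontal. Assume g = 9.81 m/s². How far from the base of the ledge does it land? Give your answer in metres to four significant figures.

Components: vₓ = 21.50 cos 22.1° = 19.92 m/s, v_y0 = 21.50 sin 22.1° = 8.089 m/s.
With up positive and y = 0 at the ground: y(t) = 35.5 + (8.089) t − 4.905 t². Setting y = 0 and taking the positive root: t = [8.089 + √(8.089² + 2·9.81·35.5)] / 9.81 = (8.089 + 27.60) / 9.81 = 3.638 s.
Horizontal distance: R = vₓ t = 19.92 × 3.638 = 72.48 m.

72.48 m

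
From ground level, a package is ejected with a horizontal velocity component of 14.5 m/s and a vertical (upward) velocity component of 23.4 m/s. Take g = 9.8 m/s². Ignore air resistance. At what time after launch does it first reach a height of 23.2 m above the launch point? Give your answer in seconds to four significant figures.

Require v_y0 t − ½ g t² = 23.2, i.e. 4.900 t² − 23.40 t + 23.2 = 0.
Quadratic formula: t = (23.40 ± √92.840) / 9.80 = (23.40 ± 9.635) / 9.80 → t = 1.405 s or 3.371 s.
The first (ascending) time is 1.405 s.

1.405 s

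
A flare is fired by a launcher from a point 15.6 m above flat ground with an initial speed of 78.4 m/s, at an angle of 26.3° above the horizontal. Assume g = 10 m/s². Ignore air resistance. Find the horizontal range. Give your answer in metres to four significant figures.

518.0 m

Horizontal component vₓ = 78.40 cos 26.3° = 70.28 m/s; vertical v_y0 = 78.40 sin 26.3° = 34.74 m/s.
The projectile lands when y = 15.6 + (34.74) t − ½·10.0·t² = 0. Positive root: t = (34.74 + √(34.74² + 2·10.0·15.6)) / 10.0 = (34.74 + 38.97) / 10.0 = 7.371 s.
Horizontal distance: R = vₓ t = 70.28 × 7.371 = 518.0 m.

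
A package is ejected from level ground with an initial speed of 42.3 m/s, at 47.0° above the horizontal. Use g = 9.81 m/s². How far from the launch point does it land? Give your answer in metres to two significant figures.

Horizontal component vₓ = 42.30 cos 47.0° = 28.85 m/s; vertical v_y0 = 42.30 sin 47.0° = 30.94 m/s.
Flight time T = 2 v_y0 / g = 6.307 s.
Range: R = vₓ T = 28.85 × 6.307 = 182.0 m.

180 m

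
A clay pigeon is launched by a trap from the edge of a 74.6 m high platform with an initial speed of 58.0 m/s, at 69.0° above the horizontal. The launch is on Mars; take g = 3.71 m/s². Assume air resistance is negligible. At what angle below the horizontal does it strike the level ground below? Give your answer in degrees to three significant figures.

vₓ = 58.00 cos 69.0° = 20.79 m/s; v_y0 = 58.00 sin 69.0° = 54.15 m/s.
With up positive and y = 0 at the ground: y(t) = 74.6 + (54.15) t − 1.855 t². Setting y = 0 and taking the positive root: t = [54.15 + √(54.15² + 2·3.71·74.6)] / 3.71 = (54.15 + 59.04) / 3.71 = 30.51 s.
At impact: v_y = v_y0 − g t = −59.04 m/s; vₓ = 20.79 m/s.
Angle below horizontal: arctan(|v_y|/vₓ) = arctan(59.04/20.79) = 70.60°.

70.6°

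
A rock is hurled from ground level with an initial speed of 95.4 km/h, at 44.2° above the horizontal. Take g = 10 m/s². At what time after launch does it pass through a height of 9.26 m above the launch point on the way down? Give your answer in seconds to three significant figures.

3.10 s

Convert: 95.4 km/h = 95.4/3.6 = 26.50 m/s.
Horizontal component vₓ = 26.50 cos 44.2° = 19.00 m/s; vertical v_y0 = 26.50 sin 44.2° = 18.47 m/s.
Set y = v_y0 t − ½ g t² = 9.26: 5.000 t² − 18.47 t + 9.26 = 0.
t = [18.47 ± √(18.47² − 2·10.0·9.26)] / 10.0 = (18.47 ± 12.49) / 10.0, so t = 0.5980 s or t = 3.097 s.
The descending-branch root is 3.097 s.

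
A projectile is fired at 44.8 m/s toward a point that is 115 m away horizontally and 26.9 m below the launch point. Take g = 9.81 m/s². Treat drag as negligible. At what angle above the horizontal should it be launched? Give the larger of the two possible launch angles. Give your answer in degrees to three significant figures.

Trajectory: y = x tanθ − g x² (1 + tan²θ)/(2v₀²). With x = 115, y = −26.9, v₀ = 44.8, g = 9.81:
32.32 tan²θ − 115 tanθ + (5.421) = 0.
tanθ = [115 ± √(115² − 4 × 32.32 × (5.421))] / (2 × 32.32) = (115 ± 111.9) / 64.64, giving tanθ = 0.04778 or 3.510.
θ = 2.735° or 74.10°; the larger is 74.10°.

74.1°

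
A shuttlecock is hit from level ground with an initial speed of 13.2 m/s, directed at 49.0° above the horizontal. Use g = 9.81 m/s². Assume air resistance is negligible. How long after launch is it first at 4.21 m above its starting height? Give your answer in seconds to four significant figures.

0.5996 s

Components: vₓ = 13.20 cos 49.0° = 8.660 m/s, v_y0 = 13.20 sin 49.0° = 9.962 m/s.
Set y = v_y0 t − ½ g t² = 4.21: 4.905 t² − 9.962 t + 4.21 = 0.
Quadratic formula: t = (9.962 ± √16.645) / 9.81 = (9.962 ± 4.080) / 9.81 → t = 0.5996 s or 1.431 s.
The first (ascending) time is 0.5996 s.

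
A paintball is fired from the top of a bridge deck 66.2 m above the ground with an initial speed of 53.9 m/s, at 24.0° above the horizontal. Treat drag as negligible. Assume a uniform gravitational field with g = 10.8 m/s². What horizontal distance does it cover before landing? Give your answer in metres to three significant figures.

Components: vₓ = 53.90 cos 24.0° = 49.24 m/s, v_y0 = 53.90 sin 24.0° = 21.92 m/s.
Vertical motion (up positive, ground at y = 0): 5.400 t² − (21.92) t − 66.2 = 0, so t = (21.92 + √(21.92² + 2·10.8·66.2)) / 10.8 = (21.92 + 43.71) / 10.8 = 6.077 s.
Horizontal distance: R = vₓ t = 49.24 × 6.077 = 299.2 m.

299 m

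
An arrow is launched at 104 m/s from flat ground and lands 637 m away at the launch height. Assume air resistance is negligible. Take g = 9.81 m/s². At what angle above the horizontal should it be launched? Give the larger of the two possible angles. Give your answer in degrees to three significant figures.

From R = (v₀²/g) sin 2θ: sin 2θ = 9.81 × 637 / 10816 = 0.5778.
2θ = 35.29° or 180° − 35.29° = 144.7°, so θ = 17.65° or 72.35°.
The larger angle is 72.35°.

72.4°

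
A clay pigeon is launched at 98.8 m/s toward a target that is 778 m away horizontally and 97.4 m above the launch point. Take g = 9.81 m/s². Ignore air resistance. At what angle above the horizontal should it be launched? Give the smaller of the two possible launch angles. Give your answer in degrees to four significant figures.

Trajectory: y = x tanθ − g x² (1 + tan²θ)/(2v₀²). With x = 778, y = 97.4, v₀ = 98.8, g = 9.81:
304.1 tan²θ − 778 tanθ + (401.5) = 0.
tanθ = [778 ± √(778² − 4 × 304.1 × (401.5))] / (2 × 304.1) = (778 ± 341.7) / 608.3, giving tanθ = 0.7172 or 1.841.
θ = 35.65° or 61.49°; the smaller is 35.65°.

35.65°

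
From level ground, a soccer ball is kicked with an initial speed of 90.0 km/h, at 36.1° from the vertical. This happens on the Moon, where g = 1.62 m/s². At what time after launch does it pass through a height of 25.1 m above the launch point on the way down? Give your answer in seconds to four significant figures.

Convert: 90.0 km/h = 90.0/3.6 = 25.00 m/s.
Components: vₓ = 25.00 sin 36.1° = 14.73 m/s, v_y0 = 25.00 cos 36.1° = 20.20 m/s.
Set y = v_y0 t − ½ g t² = 25.1: 0.8100 t² − 20.20 t + 25.1 = 0.
t = [20.20 ± √(20.20² − 2·1.62·25.1)] / 1.62 = (20.20 ± 18.08) / 1.62, so t = 1.312 s or t = 23.63 s.
The descending-branch root is 23.63 s.

23.63 s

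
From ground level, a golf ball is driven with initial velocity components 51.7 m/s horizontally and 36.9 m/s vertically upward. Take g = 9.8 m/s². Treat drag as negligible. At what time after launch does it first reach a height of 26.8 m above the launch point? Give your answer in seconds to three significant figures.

Height y(t) = 36.90 t − 4.900 t² = 26.8 gives 4.900 t² − 36.90 t + 26.8 = 0.
Quadratic formula: t = (36.90 ± √836.33) / 9.80 = (36.90 ± 28.92) / 9.80 → t = 0.8143 s or 6.716 s.
The first (ascending) time is 0.8143 s.

0.814 s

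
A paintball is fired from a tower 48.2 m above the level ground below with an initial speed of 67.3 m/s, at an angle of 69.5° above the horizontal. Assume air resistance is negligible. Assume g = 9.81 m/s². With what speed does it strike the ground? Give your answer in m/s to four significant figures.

Resolve: vₓ = 67.30 cos 69.5° = 23.57 m/s and v_y0 = 67.30 sin 69.5° = 63.04 m/s.
Vertical motion (up positive, ground at y = 0): 4.905 t² − (63.04) t − 48.2 = 0, so t = (63.04 + √(63.04² + 2·9.81·48.2)) / 9.81 = (63.04 + 70.14) / 9.81 = 13.58 s.
Vertical velocity at impact: v_y = v_y0 − g t = 63.04 − 9.81 × 13.58 = −70.14 m/s.
Speed: |v| = √(vₓ² + v_y²) = √(23.57² + 70.14²) = 73.99 m/s.

73.99 m/s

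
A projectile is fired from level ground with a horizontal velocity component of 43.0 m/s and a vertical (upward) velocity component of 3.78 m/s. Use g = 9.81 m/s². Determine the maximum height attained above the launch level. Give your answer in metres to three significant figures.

0.728 m

Maximum height: H = v_y0² / (2g) = 3.780² / (2 × 9.81) = 0.7283 m.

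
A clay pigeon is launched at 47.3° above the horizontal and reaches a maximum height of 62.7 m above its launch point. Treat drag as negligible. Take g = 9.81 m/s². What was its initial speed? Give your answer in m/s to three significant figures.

At the peak v_y = 0, so v_y0 = √(2gH) = √(2 × 9.81 × 62.7) = 35.07 m/s.
v_y0 = v₀ sin θ ⇒ v₀ = 35.07 / sin 47.3° = 47.73 m/s.

47.7 m/s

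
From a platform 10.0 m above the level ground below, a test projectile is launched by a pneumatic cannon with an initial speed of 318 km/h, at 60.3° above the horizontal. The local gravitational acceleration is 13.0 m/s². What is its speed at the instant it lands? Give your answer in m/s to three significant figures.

89.8 m/s

Convert: 318 km/h = 318/3.6 = 88.33 m/s.
Components: vₓ = 88.33 cos 60.3° = 43.77 m/s, v_y0 = 88.33 sin 60.3° = 76.73 m/s.
Vertical motion (up positive, ground at y = 0): 6.500 t² − (76.73) t − 10.0 = 0, so t = (76.73 + √(76.73² + 2·13.0·10.0)) / 13.0 = (76.73 + 78.41) / 13.0 = 11.93 s.
Vertical velocity at impact: v_y = v_y0 − g t = 76.73 − 13.0 × 11.93 = −78.41 m/s.
Speed: |v| = √(vₓ² + v_y²) = √(43.77² + 78.41²) = 89.79 m/s.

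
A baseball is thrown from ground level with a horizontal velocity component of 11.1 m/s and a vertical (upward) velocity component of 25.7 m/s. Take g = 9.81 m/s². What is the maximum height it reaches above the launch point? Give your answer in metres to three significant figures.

33.7 m

Maximum height: H = v_y0² / (2g) = 25.70² / (2 × 9.81) = 33.66 m.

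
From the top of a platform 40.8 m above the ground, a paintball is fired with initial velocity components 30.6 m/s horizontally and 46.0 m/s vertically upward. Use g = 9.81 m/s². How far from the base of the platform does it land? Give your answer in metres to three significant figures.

312 m

The projectile lands when y = 40.8 + (46.00) t − ½·9.81·t² = 0. Positive root: t = (46.00 + √(46.00² + 2·9.81·40.8)) / 9.81 = (46.00 + 54.00) / 9.81 = 10.19 s.
Horizontal distance: R = vₓ t = 30.60 × 10.19 = 311.9 m.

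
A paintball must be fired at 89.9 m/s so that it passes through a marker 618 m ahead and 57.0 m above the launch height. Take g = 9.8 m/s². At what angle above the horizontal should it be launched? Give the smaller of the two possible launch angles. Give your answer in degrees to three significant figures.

31.1°

Trajectory: y = x tanθ − g x² (1 + tan²θ)/(2v₀²). With x = 618, y = 57.0, v₀ = 89.9, g = 9.80:
231.6 tan²θ − 618 tanθ + (288.6) = 0.
tanθ = [618 ± √(618² − 4 × 231.6 × (288.6))] / (2 × 231.6) = (618 ± 338.6) / 463.1, giving tanθ = 0.6033 or 2.066.
θ = 31.10° or 64.17°; the smaller is 31.10°.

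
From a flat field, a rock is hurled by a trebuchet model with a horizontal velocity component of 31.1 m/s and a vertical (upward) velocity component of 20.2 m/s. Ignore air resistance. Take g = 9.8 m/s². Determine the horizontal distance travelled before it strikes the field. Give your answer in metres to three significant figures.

128 m

Flight time T = 2 v_y0 / g = 4.122 s.
Horizontal distance R = vₓ T = 31.10 × 4.122 = 128.2 m.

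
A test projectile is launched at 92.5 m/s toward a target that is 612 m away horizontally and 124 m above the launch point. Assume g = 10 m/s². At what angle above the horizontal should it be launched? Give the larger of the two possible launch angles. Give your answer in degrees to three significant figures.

Trajectory: y = x tanθ − g x² (1 + tan²θ)/(2v₀²). With x = 612, y = 124, v₀ = 92.5, g = 10.0:
218.9 tan²θ − 612 tanθ + (342.9) = 0.
tanθ = [612 ± √(612² − 4 × 218.9 × (342.9))] / (2 × 218.9) = (612 ± 272.7) / 437.7, giving tanθ = 0.7751 or 2.021.
θ = 37.78° or 63.67°; the larger is 63.67°.

63.7°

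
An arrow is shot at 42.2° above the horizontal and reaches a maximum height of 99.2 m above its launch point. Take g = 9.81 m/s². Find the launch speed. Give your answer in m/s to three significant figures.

At the peak v_y = 0, so v_y0 = √(2gH) = √(2 × 9.81 × 99.2) = 44.12 m/s.
v_y0 = v₀ sin θ ⇒ v₀ = 44.12 / sin 42.2° = 65.68 m/s.

65.7 m/s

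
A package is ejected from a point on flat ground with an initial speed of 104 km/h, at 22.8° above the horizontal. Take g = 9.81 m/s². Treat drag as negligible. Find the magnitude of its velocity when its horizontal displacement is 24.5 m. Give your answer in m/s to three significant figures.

26.7 m/s

Convert: 104 km/h = 104/3.6 = 28.89 m/s.
vₓ = 28.89 cos 22.8° = 26.63 m/s; v_y0 = 28.89 sin 22.8° = 11.19 m/s.
x = vₓ t ⇒ t = 24.5/26.63 = 0.9200 s.
Vertical velocity there: v_y = v_y0 − g t = 11.19 − 9.81 × 0.9200 = 2.170 m/s.
Speed: √(vₓ² + v_y²) = √(26.63² + 2.170²) = 26.72 m/s.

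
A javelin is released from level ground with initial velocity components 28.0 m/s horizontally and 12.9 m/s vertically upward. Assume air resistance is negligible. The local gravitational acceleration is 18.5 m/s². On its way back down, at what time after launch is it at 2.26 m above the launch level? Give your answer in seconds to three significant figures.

1.19 s

Require v_y0 t − ½ g t² = 2.26, i.e. 9.250 t² − 12.90 t + 2.26 = 0.
Quadratic formula: t = (12.90 ± √82.790) / 18.5 = (12.90 ± 9.099) / 18.5 → t = 0.2055 s or 1.189 s.
The descending-branch root is 1.189 s.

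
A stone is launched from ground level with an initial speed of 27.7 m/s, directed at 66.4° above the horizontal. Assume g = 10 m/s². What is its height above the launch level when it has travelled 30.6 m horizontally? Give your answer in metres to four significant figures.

31.97 m

vₓ = 27.70 cos 66.4° = 11.09 m/s; v_y0 = 27.70 sin 66.4° = 25.38 m/s.
At x = 30.6 m, t = x/vₓ = 30.6/11.09 = 2.759 s.
Height: y = v_y0 t − ½ g t² = 25.38 × 2.759 − 5.000 × 2.759² = 70.04 − 38.07 = 31.97 m.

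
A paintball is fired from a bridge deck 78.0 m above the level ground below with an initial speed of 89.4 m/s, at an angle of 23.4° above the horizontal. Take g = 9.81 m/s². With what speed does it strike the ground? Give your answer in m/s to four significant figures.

97.58 m/s

Components: vₓ = 89.40 cos 23.4° = 82.05 m/s, v_y0 = 89.40 sin 23.4° = 35.51 m/s.
The projectile lands when y = 78.0 + (35.51) t − ½·9.81·t² = 0. Positive root: t = (35.51 + √(35.51² + 2·9.81·78.0)) / 9.81 = (35.51 + 52.83) / 9.81 = 9.005 s.
Vertical velocity at impact: v_y = v_y0 − g t = 35.51 − 9.81 × 9.005 = −52.83 m/s.
Speed: |v| = √(vₓ² + v_y²) = √(82.05² + 52.83²) = 97.58 m/s.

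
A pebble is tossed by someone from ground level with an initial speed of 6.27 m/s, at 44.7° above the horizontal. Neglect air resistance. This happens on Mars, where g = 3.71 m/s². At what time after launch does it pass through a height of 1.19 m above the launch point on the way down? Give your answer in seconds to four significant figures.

Resolve: vₓ = 6.270 cos 44.7° = 4.457 m/s and v_y0 = 6.270 sin 44.7° = 4.410 m/s.
Require v_y0 t − ½ g t² = 1.19, i.e. 1.855 t² − 4.410 t + 1.19 = 0.
Quadratic formula: t = (4.410 ± √10.621) / 3.71 = (4.410 ± 3.259) / 3.71 → t = 0.3103 s or 2.067 s.
The descending-branch root is 2.067 s.

2.067 s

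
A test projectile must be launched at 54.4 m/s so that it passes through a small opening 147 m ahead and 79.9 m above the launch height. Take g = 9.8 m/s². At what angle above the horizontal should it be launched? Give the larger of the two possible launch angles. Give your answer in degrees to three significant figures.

Trajectory: y = x tanθ − g x² (1 + tan²θ)/(2v₀²). With x = 147, y = 79.9, v₀ = 54.4, g = 9.80:
35.78 tan²θ − 147 tanθ + (115.7) = 0.
tanθ = [147 ± √(147² − 4 × 35.78 × (115.7))] / (2 × 35.78) = (147 ± 71.09) / 71.56, giving tanθ = 1.061 or 3.048.
θ = 46.69° or 71.83°; the larger is 71.83°.

71.8°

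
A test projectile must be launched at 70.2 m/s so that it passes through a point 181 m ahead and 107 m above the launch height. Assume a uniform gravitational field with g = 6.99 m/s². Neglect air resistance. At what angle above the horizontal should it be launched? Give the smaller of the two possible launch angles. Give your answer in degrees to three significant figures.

38.7°

Trajectory: y = x tanθ − g x² (1 + tan²θ)/(2v₀²). With x = 181, y = 107, v₀ = 70.2, g = 6.99:
23.23 tan²θ − 181 tanθ + (130.2) = 0.
tanθ = [181 ± √(181² − 4 × 23.23 × (130.2))] / (2 × 23.23) = (181 ± 143.7) / 46.47, giving tanθ = 0.8021 or 6.988.
θ = 38.73° or 81.86°; the smaller is 38.73°.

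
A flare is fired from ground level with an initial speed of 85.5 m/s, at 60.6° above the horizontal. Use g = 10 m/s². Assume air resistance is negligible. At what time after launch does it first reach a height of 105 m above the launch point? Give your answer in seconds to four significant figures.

1.576 s

Components: vₓ = 85.50 cos 60.6° = 41.97 m/s, v_y0 = 85.50 sin 60.6° = 74.49 m/s.
Set y = v_y0 t − ½ g t² = 105: 5.000 t² − 74.49 t + 105 = 0.
Quadratic formula: t = (74.49 ± √3448.6) / 10.0 = (74.49 ± 58.72) / 10.0 → t = 1.576 s or 13.32 s.
The first (ascending) time is 1.576 s.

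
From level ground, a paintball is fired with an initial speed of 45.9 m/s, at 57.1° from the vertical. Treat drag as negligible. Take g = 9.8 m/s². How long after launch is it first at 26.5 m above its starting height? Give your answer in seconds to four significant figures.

1.513 s

vₓ = 45.90 sin 57.1° = 38.54 m/s; v_y0 = 45.90 cos 57.1° = 24.93 m/s.
Set y = v_y0 t − ½ g t² = 26.5: 4.900 t² − 24.93 t + 26.5 = 0.
Quadratic formula: t = (24.93 ± √102.19) / 9.80 = (24.93 ± 10.11) / 9.80 → t = 1.513 s or 3.576 s.
The first (ascending) time is 1.513 s.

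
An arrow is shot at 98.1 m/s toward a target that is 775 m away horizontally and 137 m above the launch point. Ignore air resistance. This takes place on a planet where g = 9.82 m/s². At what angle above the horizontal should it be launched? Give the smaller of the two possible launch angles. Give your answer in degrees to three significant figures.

41.2°

Trajectory: y = x tanθ − g x² (1 + tan²θ)/(2v₀²). With x = 775, y = 137, v₀ = 98.1, g = 9.82:
306.4 tan²θ − 775 tanθ + (443.4) = 0.
tanθ = [775 ± √(775² − 4 × 306.4 × (443.4))] / (2 × 306.4) = (775 ± 238.9) / 612.9, giving tanθ = 0.8747 or 1.654.
θ = 41.18° or 58.85°; the smaller is 41.18°.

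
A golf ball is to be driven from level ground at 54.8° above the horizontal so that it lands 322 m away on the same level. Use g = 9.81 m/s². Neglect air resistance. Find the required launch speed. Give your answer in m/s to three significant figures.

On level ground R = v₀² sin 2θ / g ⇒ v₀ = √(gR / sin 2θ).
v₀ = √(9.81 × 322 / sin 109.6°) = √(3159 / 0.9421) = √3353.1 = 57.91 m/s.

57.9 m/s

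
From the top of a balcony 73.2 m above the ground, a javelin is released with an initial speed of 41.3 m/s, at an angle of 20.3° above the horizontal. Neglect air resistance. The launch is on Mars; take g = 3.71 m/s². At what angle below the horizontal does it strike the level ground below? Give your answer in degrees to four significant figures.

35.23°

Components: vₓ = 41.30 cos 20.3° = 38.73 m/s, v_y0 = 41.30 sin 20.3° = 14.33 m/s.
Vertical motion (up positive, ground at y = 0): 1.855 t² − (14.33) t − 73.2 = 0, so t = (14.33 + √(14.33² + 2·3.71·73.2)) / 3.71 = (14.33 + 27.36) / 3.71 = 11.24 s.
At impact: v_y = v_y0 − g t = −27.36 m/s; vₓ = 38.73 m/s.
Angle below horizontal: arctan(|v_y|/vₓ) = arctan(27.36/38.73) = 35.23°.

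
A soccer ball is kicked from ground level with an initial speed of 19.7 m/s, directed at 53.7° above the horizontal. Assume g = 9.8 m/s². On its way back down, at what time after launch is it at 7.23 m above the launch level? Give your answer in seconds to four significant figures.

2.692 s

Resolve: vₓ = 19.70 cos 53.7° = 11.66 m/s and v_y0 = 19.70 sin 53.7° = 15.88 m/s.
Require v_y0 t − ½ g t² = 7.23, i.e. 4.900 t² − 15.88 t + 7.23 = 0.
t = [15.88 ± √(15.88² − 2·9.80·7.23)] / 9.80 = (15.88 ± 10.51) / 9.80, so t = 0.5481 s or t = 2.692 s.
The descending-branch root is 2.692 s.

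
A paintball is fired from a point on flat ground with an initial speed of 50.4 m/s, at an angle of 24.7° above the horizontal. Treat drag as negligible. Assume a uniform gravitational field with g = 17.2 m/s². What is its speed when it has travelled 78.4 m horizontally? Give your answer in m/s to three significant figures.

vₓ = 50.40 cos 24.7° = 45.79 m/s; v_y0 = 50.40 sin 24.7° = 21.06 m/s.
x = vₓ t ⇒ t = 78.4/45.79 = 1.712 s.
Vertical velocity there: v_y = v_y0 − g t = 21.06 − 17.2 × 1.712 = −8.389 m/s.
Speed: √(vₓ² + v_y²) = √(45.79² + 8.389²) = 46.55 m/s.

46.6 m/s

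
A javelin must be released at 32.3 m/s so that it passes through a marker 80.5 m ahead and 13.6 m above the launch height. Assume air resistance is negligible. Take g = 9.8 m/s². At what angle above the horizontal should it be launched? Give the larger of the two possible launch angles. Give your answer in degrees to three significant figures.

Trajectory: y = x tanθ − g x² (1 + tan²θ)/(2v₀²). With x = 80.5, y = 13.6, v₀ = 32.3, g = 9.80:
30.44 tan²θ − 80.5 tanθ + (44.04) = 0.
tanθ = [80.5 ± √(80.5² − 4 × 30.44 × (44.04))] / (2 × 30.44) = (80.5 ± 33.45) / 60.87, giving tanθ = 0.7729 or 1.872.
θ = 37.70° or 61.89°; the larger is 61.89°.

61.9°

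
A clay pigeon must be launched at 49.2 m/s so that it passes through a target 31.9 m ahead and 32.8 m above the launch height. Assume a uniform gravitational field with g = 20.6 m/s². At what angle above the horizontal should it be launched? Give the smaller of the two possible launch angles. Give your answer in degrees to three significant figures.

Trajectory: y = x tanθ − g x² (1 + tan²θ)/(2v₀²). With x = 31.9, y = 32.8, v₀ = 49.2, g = 20.6:
4.330 tan²θ − 31.9 tanθ + (37.13) = 0.
tanθ = [31.9 ± √(31.9² − 4 × 4.330 × (37.13))] / (2 × 4.330) = (31.9 ± 19.35) / 8.660, giving tanθ = 1.449 or 5.918.
θ = 55.39° or 80.41°; the smaller is 55.39°.

55.4°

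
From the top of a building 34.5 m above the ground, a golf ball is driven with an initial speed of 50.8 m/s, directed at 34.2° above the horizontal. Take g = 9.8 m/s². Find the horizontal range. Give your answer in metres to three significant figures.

288 m

Horizontal component vₓ = 50.80 cos 34.2° = 42.02 m/s; vertical v_y0 = 50.80 sin 34.2° = 28.55 m/s.
With up positive and y = 0 at the ground: y(t) = 34.5 + (28.55) t − 4.900 t². Setting y = 0 and taking the positive root: t = [28.55 + √(28.55² + 2·9.80·34.5)] / 9.80 = (28.55 + 38.62) / 9.80 = 6.854 s.
Horizontal distance: R = vₓ t = 42.02 × 6.854 = 288.0 m.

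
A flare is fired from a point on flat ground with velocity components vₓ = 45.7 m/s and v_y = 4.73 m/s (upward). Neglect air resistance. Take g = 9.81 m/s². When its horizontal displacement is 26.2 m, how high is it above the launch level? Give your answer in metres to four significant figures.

Time to reach x = 26.2 m: t = x/vₓ = 26.2/45.70 = 0.5733 s.
Height: y = v_y0 t − ½ g t² = 4.730 × 0.5733 − 4.905 × 0.5733² = 2.712 − 1.612 = 1.100 m.

1.100 m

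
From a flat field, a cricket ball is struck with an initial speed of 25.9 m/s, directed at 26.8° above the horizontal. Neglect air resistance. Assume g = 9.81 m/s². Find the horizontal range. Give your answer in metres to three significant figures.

55.0 m

vₓ = 25.90 cos 26.8° = 23.12 m/s; v_y0 = 25.90 sin 26.8° = 11.68 m/s.
Flight time T = 2 v_y0 / g = 2.381 s.
Range: R = vₓ T = 23.12 × 2.381 = 55.04 m.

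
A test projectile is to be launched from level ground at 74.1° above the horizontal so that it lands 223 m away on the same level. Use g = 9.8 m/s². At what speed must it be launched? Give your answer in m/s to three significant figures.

On level ground R = v₀² sin 2θ / g ⇒ v₀ = √(gR / sin 2θ).
v₀ = √(9.80 × 223 / sin 148.2°) = √(2185 / 0.5270) = √4147.2 = 64.40 m/s.

64.4 m/s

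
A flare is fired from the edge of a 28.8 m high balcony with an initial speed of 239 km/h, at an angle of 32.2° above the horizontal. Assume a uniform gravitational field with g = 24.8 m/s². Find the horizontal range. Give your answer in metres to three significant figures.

197 m

Convert: 239 km/h = 239/3.6 = 66.39 m/s.
Resolve: vₓ = 66.39 cos 32.2° = 56.18 m/s and v_y0 = 66.39 sin 32.2° = 35.38 m/s.
With up positive and y = 0 at the ground: y(t) = 28.8 + (35.38) t − 12.40 t². Setting y = 0 and taking the positive root: t = [35.38 + √(35.38² + 2·24.8·28.8)] / 24.8 = (35.38 + 51.77) / 24.8 = 3.514 s.
Horizontal distance: R = vₓ t = 56.18 × 3.514 = 197.4 m.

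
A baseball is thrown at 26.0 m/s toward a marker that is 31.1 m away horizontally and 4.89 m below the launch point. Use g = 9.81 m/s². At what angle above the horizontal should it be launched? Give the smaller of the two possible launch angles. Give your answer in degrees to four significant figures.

3.977°

Trajectory: y = x tanθ − g x² (1 + tan²θ)/(2v₀²). With x = 31.1, y = −4.89, v₀ = 26.0, g = 9.81:
7.018 tan²θ − 31.1 tanθ + (2.128) = 0.
tanθ = [31.1 ± √(31.1² − 4 × 7.018 × (2.128))] / (2 × 7.018) = (31.1 ± 30.12) / 14.04, giving tanθ = 0.06951 or 4.362.
θ = 3.977° or 77.09°; the smaller is 3.977°.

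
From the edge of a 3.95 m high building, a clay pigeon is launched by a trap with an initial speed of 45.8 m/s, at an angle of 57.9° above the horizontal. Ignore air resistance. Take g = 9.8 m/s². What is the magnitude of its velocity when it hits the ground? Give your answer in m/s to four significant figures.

Horizontal component vₓ = 45.80 cos 57.9° = 24.34 m/s; vertical v_y0 = 45.80 sin 57.9° = 38.80 m/s.
Vertical motion (up positive, ground at y = 0): 4.900 t² − (38.80) t − 3.95 = 0, so t = (38.80 + √(38.80² + 2·9.80·3.95)) / 9.80 = (38.80 + 39.78) / 9.80 = 8.019 s.
Vertical velocity at impact: v_y = v_y0 − g t = 38.80 − 9.80 × 8.019 = −39.78 m/s.
Speed: |v| = √(vₓ² + v_y²) = √(24.34² + 39.78²) = 46.64 m/s.

46.64 m/s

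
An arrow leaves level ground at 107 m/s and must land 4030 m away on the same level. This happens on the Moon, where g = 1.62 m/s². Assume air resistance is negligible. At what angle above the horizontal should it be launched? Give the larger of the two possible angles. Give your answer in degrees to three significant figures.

72.6°

Level-ground range R = v₀² sin(2θ)/g ⇒ sin(2θ) = gR/v₀² = 1.62 × 4030 / 107² = 0.5702.
2θ = 34.77° or 180° − 34.77° = 145.2°, so θ = 17.38° or 72.62°.
The larger angle is 72.62°.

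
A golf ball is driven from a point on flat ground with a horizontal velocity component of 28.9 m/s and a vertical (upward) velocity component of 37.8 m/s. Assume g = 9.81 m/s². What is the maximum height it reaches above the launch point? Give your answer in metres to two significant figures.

73 m

At the apex v_y = 0, so H = v_y0²/(2g) = 37.80²/19.62 = 72.83 m.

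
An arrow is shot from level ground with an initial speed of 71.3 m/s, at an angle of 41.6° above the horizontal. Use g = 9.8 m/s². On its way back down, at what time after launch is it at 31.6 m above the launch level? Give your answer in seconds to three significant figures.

Horizontal component vₓ = 71.30 cos 41.6° = 53.32 m/s; vertical v_y0 = 71.30 sin 41.6° = 47.34 m/s.
Height y(t) = 47.34 t − 4.900 t² = 31.6 gives 4.900 t² − 47.34 t + 31.6 = 0.
Quadratic formula: t = (47.34 ± √1621.5) / 9.80 = (47.34 ± 40.27) / 9.80 → t = 0.7214 s or 8.939 s.
The descending-branch root is 8.939 s.

8.94 s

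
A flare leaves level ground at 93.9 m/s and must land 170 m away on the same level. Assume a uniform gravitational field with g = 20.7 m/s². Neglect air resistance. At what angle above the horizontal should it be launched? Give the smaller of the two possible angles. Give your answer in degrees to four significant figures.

11.76°

R = v₀² sin 2θ / g gives sin 2θ = gR/v₀² = 20.7·170/93.9² = 0.3991.
2θ = 23.52° or 180° − 23.52° = 156.5°, so θ = 11.76° or 78.24°.
The smaller angle is 11.76°.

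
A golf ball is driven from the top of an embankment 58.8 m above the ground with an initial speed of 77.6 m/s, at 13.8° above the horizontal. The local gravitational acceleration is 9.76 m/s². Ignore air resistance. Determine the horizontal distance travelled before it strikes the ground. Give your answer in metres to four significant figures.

441.0 m

Horizontal component vₓ = 77.60 cos 13.8° = 75.36 m/s; vertical v_y0 = 77.60 sin 13.8° = 18.51 m/s.
Vertical motion (up positive, ground at y = 0): 4.880 t² − (18.51) t − 58.8 = 0, so t = (18.51 + √(18.51² + 2·9.76·58.8)) / 9.76 = (18.51 + 38.61) / 9.76 = 5.852 s.
Horizontal distance: R = vₓ t = 75.36 × 5.852 = 441.0 m.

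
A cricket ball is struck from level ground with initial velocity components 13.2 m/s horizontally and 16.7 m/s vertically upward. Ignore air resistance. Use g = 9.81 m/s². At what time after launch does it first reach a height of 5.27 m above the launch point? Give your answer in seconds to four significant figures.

0.3520 s

Height y(t) = 16.70 t − 4.905 t² = 5.27 gives 4.905 t² − 16.70 t + 5.27 = 0.
t = [16.70 ± √(16.70² − 2·9.81·5.27)] / 9.81 = (16.70 ± 13.25) / 9.81, so t = 0.3520 s or t = 3.053 s.
The first (ascending) time is 0.3520 s.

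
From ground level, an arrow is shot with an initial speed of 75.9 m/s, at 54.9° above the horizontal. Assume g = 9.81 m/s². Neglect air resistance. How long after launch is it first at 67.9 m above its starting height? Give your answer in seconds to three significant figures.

vₓ = 75.90 cos 54.9° = 43.64 m/s; v_y0 = 75.90 sin 54.9° = 62.10 m/s.
Require v_y0 t − ½ g t² = 67.9, i.e. 4.905 t² − 62.10 t + 67.9 = 0.
Quadratic formula: t = (62.10 ± √2523.9) / 9.81 = (62.10 ± 50.24) / 9.81 → t = 1.209 s or 11.45 s.
The first (ascending) time is 1.209 s.

1.21 s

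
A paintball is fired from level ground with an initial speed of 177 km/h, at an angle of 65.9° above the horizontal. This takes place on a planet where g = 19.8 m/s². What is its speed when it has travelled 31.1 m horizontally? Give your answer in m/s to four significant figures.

Convert: 177 km/h = 177/3.6 = 49.17 m/s.
Components: vₓ = 49.17 cos 65.9° = 20.08 m/s, v_y0 = 49.17 sin 65.9° = 44.88 m/s.
Time to reach x = 31.1 m: t = x/vₓ = 31.1/20.08 = 1.549 s.
Vertical velocity there: v_y = v_y0 − g t = 44.88 − 19.8 × 1.549 = 14.21 m/s.
Speed: √(vₓ² + v_y²) = √(20.08² + 14.21²) = 24.60 m/s.

24.60 m/s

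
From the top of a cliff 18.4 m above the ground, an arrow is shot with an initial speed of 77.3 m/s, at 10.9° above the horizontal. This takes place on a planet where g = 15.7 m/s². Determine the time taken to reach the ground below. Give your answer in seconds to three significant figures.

2.72 s

Horizontal component vₓ = 77.30 cos 10.9° = 75.91 m/s; vertical v_y0 = 77.30 sin 10.9° = 14.62 m/s.
The projectile lands when y = 18.4 + (14.62) t − ½·15.7·t² = 0. Positive root: t = (14.62 + √(14.62² + 2·15.7·18.4)) / 15.7 = (14.62 + 28.13) / 15.7 = 2.723 s.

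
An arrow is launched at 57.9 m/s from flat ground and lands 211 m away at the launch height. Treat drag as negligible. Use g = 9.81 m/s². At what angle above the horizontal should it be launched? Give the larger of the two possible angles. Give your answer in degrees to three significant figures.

R = v₀² sin 2θ / g gives sin 2θ = gR/v₀² = 9.81·211/57.9² = 0.6174.
2θ = 38.13° or 180° − 38.13° = 141.9°, so θ = 19.06° or 70.94°.
The larger angle is 70.94°.

70.9°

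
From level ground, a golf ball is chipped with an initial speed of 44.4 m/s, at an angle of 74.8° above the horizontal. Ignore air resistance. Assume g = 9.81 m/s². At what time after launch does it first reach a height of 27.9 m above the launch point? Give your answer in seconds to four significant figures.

Horizontal component vₓ = 44.40 cos 74.8° = 11.64 m/s; vertical v_y0 = 44.40 sin 74.8° = 42.85 m/s.
Set y = v_y0 t − ½ g t² = 27.9: 4.905 t² − 42.85 t + 27.9 = 0.
Quadratic formula: t = (42.85 ± √1288.4) / 9.81 = (42.85 ± 35.89) / 9.81 → t = 0.7086 s or 8.027 s.
The first (ascending) time is 0.7086 s.

0.7086 s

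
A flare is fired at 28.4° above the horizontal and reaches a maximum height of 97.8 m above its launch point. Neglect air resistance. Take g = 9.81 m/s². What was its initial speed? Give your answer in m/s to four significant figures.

At the peak v_y = 0, so v_y0 = √(2gH) = √(2 × 9.81 × 97.8) = 43.80 m/s.
v_y0 = v₀ sin θ ⇒ v₀ = 43.80 / sin 28.4° = 92.10 m/s.

92.10 m/s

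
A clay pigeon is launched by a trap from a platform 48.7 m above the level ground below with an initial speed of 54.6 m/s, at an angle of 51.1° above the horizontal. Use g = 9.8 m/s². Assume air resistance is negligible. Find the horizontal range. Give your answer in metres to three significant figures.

Resolve: vₓ = 54.60 cos 51.1° = 34.29 m/s and v_y0 = 54.60 sin 51.1° = 42.49 m/s.
Vertical motion (up positive, ground at y = 0): 4.900 t² − (42.49) t − 48.7 = 0, so t = (42.49 + √(42.49² + 2·9.80·48.7)) / 9.80 = (42.49 + 52.54) / 9.80 = 9.697 s.
Horizontal distance: R = vₓ t = 34.29 × 9.697 = 332.5 m.

332 m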